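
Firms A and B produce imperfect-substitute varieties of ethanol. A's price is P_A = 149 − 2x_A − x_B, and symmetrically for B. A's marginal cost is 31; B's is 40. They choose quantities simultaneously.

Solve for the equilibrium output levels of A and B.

24.2, 21.2

Firm A's profit: π = x_A(149 − 2x_A − x_B) − 31x_A.
∂π/∂x_A = 118 − 4x_A − x_B = 0 ⇒ x_A = 29.5 − 0.25x_B.
Similarly x_B = 27.25 − 0.25x_A.
Substituting the second reaction function into the first: x_A = 29.5 − 0.25(27.25 − 0.25x_A), which gives 0.9375x_A = 22.6875 ⇒ x_A = 24.2.
Then x_B = 27.25 − 0.25·24.2 = 21.2.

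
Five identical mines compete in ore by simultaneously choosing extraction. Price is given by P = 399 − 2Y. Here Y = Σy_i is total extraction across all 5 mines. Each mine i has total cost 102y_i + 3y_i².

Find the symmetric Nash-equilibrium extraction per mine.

A representative mine's profit is π_i = y_i(399 − 2Y) − 102y_i − 3y_i², with Y = y_i + Σ_{j≠i} y_j.
First-order condition: 297 − 10y_i − 2Σ_{j≠i} y_j = 0.
In a symmetric equilibrium every mine chooses the same y, so Σ_{j≠i} y_j = 4y. The condition becomes 297 − 18y = 0, giving y = 297/18 = 16.5.

16.5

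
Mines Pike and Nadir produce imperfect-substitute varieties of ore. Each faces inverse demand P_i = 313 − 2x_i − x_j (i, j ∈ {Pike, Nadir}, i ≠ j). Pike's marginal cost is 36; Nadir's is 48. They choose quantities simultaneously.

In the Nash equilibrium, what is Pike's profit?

6316.88

Mine Pike's profit: π = x_{Pike}(313 − 2x_{Pike} − x_{Nadir}) − 36x_{Pike}.
∂π/∂x_{Pike} = 277 − 4x_{Pike} − x_{Nadir} = 0 ⇒ x_{Pike} = 69.25 − 0.25x_{Nadir}.
Similarly x_{Nadir} = 66.25 − 0.25x_{Pike}.
Substituting the second reaction function into the first: x_{Pike} = 69.25 − 0.25(66.25 − 0.25x_{Pike}), which gives 0.9375x_{Pike} = 52.6875 ⇒ x_{Pike} = 56.2.
Then x_{Nadir} = 66.25 − 0.25·56.2 = 52.2.
P_{Pike} = 313 − 2·56.2 − 52.2 = 148.4.
Profit = (148.4 − 36)·56.2 = 6316.88.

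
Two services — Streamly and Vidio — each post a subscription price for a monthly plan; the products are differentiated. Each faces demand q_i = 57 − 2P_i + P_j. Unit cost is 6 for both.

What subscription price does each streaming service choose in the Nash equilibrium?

23

Streamly's profit: π = (P_{Streamly} − 6)(57 − 2P_{Streamly} + P_{Vidio}).
∂π/∂P_{Streamly} = 69 − 4P_{Streamly} + P_{Vidio} = 0 ⇒ P_{Streamly} = 17.25 + 0.25P_{Vidio}.
Setting P_{Streamly} = P_{Vidio} in the reaction function: P_{Streamly} = 17.25 + 0.25P_{Streamly}, so P_{Streamly} = 17.25 / 0.75 = 23.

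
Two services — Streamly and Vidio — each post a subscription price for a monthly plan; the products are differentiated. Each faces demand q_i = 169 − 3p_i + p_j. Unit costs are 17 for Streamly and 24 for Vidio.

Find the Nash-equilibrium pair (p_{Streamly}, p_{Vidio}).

44.6, 47.6

Streamly's profit: π = (p_{Streamly} − 17)(169 − 3p_{Streamly} + p_{Vidio}).
∂π/∂p_{Streamly} = 220 − 6p_{Streamly} + p_{Vidio} = 0 ⇒ p_{Streamly} = 110/3 + (1/6)p_{Vidio}.
Similarly p_{Vidio} = 241/6 + (1/6)p_{Streamly}.
Substituting the second reaction function into the first: p_{Streamly} = 110/3 + (1/6)(241/6 + (1/6)p_{Streamly}), which gives (35/36)p_{Streamly} = 1561/36 ⇒ p_{Streamly} = 44.6.
Then p_{Vidio} = 241/6 + (1/6)·44.6 = 47.6.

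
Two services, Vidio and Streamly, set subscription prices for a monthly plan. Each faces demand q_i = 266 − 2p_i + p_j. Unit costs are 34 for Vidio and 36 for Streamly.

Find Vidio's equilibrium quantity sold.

155.2

Vidio's profit: π = (p_{Vidio} − 34)(266 − 2p_{Vidio} + p_{Streamly}).
∂π/∂p_{Vidio} = 334 − 4p_{Vidio} + p_{Streamly} = 0 ⇒ p_{Vidio} = 83.5 + 0.25p_{Streamly}.
Similarly p_{Streamly} = 84.5 + 0.25p_{Vidio}.
Substituting the second reaction function into the first: p_{Vidio} = 83.5 + 0.25(84.5 + 0.25p_{Vidio}), which gives 0.9375p_{Vidio} = 104.625 ⇒ p_{Vidio} = 111.6.
Then p_{Streamly} = 84.5 + 0.25·111.6 = 112.4.
q_{Vidio} = 266 − 2·111.6 + 112.4 = 155.2.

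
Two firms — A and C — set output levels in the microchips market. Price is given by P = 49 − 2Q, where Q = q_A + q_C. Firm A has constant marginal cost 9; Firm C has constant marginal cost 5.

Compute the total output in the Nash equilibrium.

Firm A's profit: π = q_A(49 − 2(q_A + q_C)) − 9q_A.
∂π/∂q_A = 40 − 4q_A − 2q_C = 0, so q_A = 10 − 0.5q_C.
By the same steps for C: q_C = 11 − 0.5q_A.
Solving the two reaction functions simultaneously: (1 − (−0.5)(−0.5))q_A = 10 − 0.5·11, so 0.75q_A = 4.5 and q_A = 6.
Then q_C = 11 − 0.5·6 = 8.
Total output: 6 + 8 = 14.

14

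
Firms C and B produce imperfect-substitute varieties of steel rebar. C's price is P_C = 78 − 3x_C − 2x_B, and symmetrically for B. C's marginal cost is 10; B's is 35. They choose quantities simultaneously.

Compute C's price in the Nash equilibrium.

40.1875

Firm C's profit: π = x_C(78 − 3x_C − 2x_B) − 10x_C.
∂π/∂x_C = 68 − 6x_C − 2x_B = 0 ⇒ x_C = 34/3 − (1/3)x_B.
Similarly x_B = 43/6 − (1/3)x_C.
Substituting the second reaction function into the first: x_C = 34/3 − (1/3)(43/6 − (1/3)x_C), which gives (8/9)x_C = 161/18 ⇒ x_C = 10.0625.
Then x_B = 43/6 − (1/3)·10.0625 = 3.8125.
P_C = 78 − 3·10.0625 − 2·3.8125 = 40.1875.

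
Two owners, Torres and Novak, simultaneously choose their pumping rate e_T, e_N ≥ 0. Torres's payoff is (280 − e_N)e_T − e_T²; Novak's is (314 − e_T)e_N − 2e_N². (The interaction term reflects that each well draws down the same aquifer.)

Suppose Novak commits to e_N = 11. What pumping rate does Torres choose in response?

134.5

Expanding Torres's payoff: 280e_T − e_Ne_T − e_T².
∂π/∂e_T = 280 − e_N − 2e_T = 0, so e_T = 140 − 0.5e_N.
At e_N = 11: e_T = 140 − 0.5·11 = 134.5.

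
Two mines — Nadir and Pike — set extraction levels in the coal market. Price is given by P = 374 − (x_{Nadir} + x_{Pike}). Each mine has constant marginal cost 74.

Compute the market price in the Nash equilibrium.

174

Mine Nadir's profit: π = x_{Nadir}(374 − (x_{Nadir} + x_{Pike})) − 74x_{Nadir}.
∂π/∂x_{Nadir} = 300 − 2x_{Nadir} − x_{Pike} = 0, so x_{Nadir} = 150 − 0.5x_{Pike}.
By symmetry x_{Pike} = x_{Nadir}; substituting into the reaction function, 1.5x_{Nadir} = 150 and x_{Nadir} = 100.
Equilibrium price: P = 374 − 200 = 174.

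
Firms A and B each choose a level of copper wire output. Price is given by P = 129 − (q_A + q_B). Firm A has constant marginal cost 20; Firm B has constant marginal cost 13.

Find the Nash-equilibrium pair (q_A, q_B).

34, 41

Firm A's profit: π = q_A(129 − (q_A + q_B)) − 20q_A.
∂π/∂q_A = 109 − 2q_A − q_B = 0, so q_A = 54.5 − 0.5q_B.
By the same steps for B: q_B = 58 − 0.5q_A.
Plugging q_B into A's best response: q_A = 54.5 − 0.5(58 − 0.5q_A) ⇒ 0.75q_A = 25.5, so q_A = 34.
Then q_B = 58 − 0.5·34 = 41.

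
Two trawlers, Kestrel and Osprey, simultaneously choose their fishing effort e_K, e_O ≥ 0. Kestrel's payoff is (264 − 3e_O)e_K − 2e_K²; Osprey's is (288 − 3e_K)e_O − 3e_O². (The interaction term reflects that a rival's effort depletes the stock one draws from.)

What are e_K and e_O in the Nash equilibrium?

Expanding Kestrel's payoff: 264e_K − 3e_Oe_K − 2e_K².
∂π/∂e_K = 264 − 3e_O − 4e_K = 0, so e_K = 66 − 0.75e_O.
Likewise for Osprey: e_O = 48 − 0.5e_K.
Plugging e_O into Kestrel's best response: e_K = 66 − 0.75(48 − 0.5e_K) ⇒ 0.625e_K = 30, so e_K = 48.
Then e_O = 48 − 0.5·48 = 24.

48, 24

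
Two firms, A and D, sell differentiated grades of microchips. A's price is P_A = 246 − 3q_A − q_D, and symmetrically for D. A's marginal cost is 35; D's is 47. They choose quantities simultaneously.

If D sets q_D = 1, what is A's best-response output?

Firm A's profit: π = q_A(246 − 3q_A − q_D) − 35q_A.
∂π/∂q_A = 211 − 6q_A − q_D = 0 ⇒ q_A = 211/6 − (1/6)q_D.
At q_D = 1: q_A = 211/6 − (1/6)·1 = 35.

35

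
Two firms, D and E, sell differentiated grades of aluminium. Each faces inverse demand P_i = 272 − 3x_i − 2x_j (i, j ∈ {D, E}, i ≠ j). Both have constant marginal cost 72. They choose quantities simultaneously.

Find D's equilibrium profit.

1875

Firm D's profit: π = x_D(272 − 3x_D − 2x_E) − 72x_D.
∂π/∂x_D = 200 − 6x_D − 2x_E = 0 ⇒ x_D = 100/3 − (1/3)x_E.
The game is symmetric, so in equilibrium x_E = x_D: the reaction function gives (4/3)x_D = 100/3, hence x_D = 25.
P_D = 272 − 3·25 − 2·25 = 147.
Profit = (147 − 72)·25 = 1875.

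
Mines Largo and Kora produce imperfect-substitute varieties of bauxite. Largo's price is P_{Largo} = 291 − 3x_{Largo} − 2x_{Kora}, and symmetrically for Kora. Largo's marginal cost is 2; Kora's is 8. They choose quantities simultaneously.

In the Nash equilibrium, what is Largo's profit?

3996.75

Mine Largo's profit: π = x_{Largo}(291 − 3x_{Largo} − 2x_{Kora}) − 2x_{Largo}.
∂π/∂x_{Largo} = 289 − 6x_{Largo} − 2x_{Kora} = 0 ⇒ x_{Largo} = 289/6 − (1/3)x_{Kora}.
Similarly x_{Kora} = 283/6 − (1/3)x_{Largo}.
Substituting the second reaction function into the first: x_{Largo} = 289/6 − (1/3)(283/6 − (1/3)x_{Largo}), which gives (8/9)x_{Largo} = 292/9 ⇒ x_{Largo} = 36.5.
Then x_{Kora} = 283/6 − (1/3)·36.5 = 35.
P_{Largo} = 291 − 3·36.5 − 2·35 = 111.5.
Profit = (111.5 − 2)·36.5 = 3996.75.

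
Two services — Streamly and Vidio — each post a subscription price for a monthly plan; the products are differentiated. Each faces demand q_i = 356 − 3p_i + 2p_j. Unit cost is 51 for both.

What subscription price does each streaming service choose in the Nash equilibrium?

Streamly's profit: π = (p_{Streamly} − 51)(356 − 3p_{Streamly} + 2p_{Vidio}).
∂π/∂p_{Streamly} = 509 − 6p_{Streamly} + 2p_{Vidio} = 0 ⇒ p_{Streamly} = 509/6 + (1/3)p_{Vidio}.
By symmetry p_{Vidio} = p_{Streamly}; substituting into the reaction function, (2/3)p_{Streamly} = 509/6 and p_{Streamly} = 127.25.

127.25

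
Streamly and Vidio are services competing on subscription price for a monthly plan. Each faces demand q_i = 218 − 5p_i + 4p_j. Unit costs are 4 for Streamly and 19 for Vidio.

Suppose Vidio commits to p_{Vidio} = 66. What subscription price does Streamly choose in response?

Streamly's profit: π = (p_{Streamly} − 4)(218 − 5p_{Streamly} + 4p_{Vidio}).
∂π/∂p_{Streamly} = 238 − 10p_{Streamly} + 4p_{Vidio} = 0 ⇒ p_{Streamly} = 23.8 + 0.4p_{Vidio}.
At p_{Vidio} = 66: p_{Streamly} = 23.8 + 0.4·66 = 50.2.

50.2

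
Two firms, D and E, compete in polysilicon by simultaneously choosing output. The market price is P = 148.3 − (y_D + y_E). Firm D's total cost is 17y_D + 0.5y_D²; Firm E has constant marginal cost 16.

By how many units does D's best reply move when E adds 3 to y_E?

-1

Firm D's profit: π = y_D(148.3 − (y_D + y_E)) − 17y_D − 0.5y_D².
∂π/∂y_D = 131.3 − 3y_D − y_E = 0, so y_D = 1313/30 − (1/3)y_E.
The reaction-function slope is −1/3, so a 3-unit rise in y_E moves y_D by −1/3 × 3 = −1. D's best response falls — the actions are strategic substitutes.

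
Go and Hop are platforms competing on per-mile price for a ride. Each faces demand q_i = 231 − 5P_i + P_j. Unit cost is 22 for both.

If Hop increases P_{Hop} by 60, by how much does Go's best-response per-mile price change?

6

Go's profit: π = (P_{Go} − 22)(231 − 5P_{Go} + P_{Hop}).
∂π/∂P_{Go} = 341 − 10P_{Go} + P_{Hop} = 0 ⇒ P_{Go} = 34.1 + 0.1P_{Hop}.
The reaction-function slope is 0.1, so a 60-unit rise in P_{Hop} moves P_{Go} by 0.1 × 60 = 6. Go's best response rises — the actions are strategic complements.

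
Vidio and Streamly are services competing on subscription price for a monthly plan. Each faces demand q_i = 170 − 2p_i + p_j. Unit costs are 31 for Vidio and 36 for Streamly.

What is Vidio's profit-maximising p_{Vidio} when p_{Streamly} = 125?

89.25

Vidio's profit: π = (p_{Vidio} − 31)(170 − 2p_{Vidio} + p_{Streamly}).
∂π/∂p_{Vidio} = 232 − 4p_{Vidio} + p_{Streamly} = 0 ⇒ p_{Vidio} = 58 + 0.25p_{Streamly}.
At p_{Streamly} = 125: p_{Vidio} = 58 + 0.25·125 = 89.25.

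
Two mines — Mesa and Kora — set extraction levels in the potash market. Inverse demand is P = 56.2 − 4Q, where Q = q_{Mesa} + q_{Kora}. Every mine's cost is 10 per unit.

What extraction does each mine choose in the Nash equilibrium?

3.85

Mine Mesa's profit: π = q_{Mesa}(56.2 − 4(q_{Mesa} + q_{Kora})) − 10q_{Mesa}.
∂π/∂q_{Mesa} = 46.2 − 8q_{Mesa} − 4q_{Kora} = 0, so q_{Mesa} = 5.775 − 0.5q_{Kora}.
Setting q_{Mesa} = q_{Kora} in the reaction function: q_{Mesa} = 5.775 − 0.5q_{Mesa}, so q_{Mesa} = 5.775 / 1.5 = 3.85.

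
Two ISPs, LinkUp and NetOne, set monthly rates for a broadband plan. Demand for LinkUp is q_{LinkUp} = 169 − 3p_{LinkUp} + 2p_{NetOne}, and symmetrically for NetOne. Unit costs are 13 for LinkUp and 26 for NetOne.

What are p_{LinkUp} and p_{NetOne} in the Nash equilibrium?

LinkUp's profit: π = (p_{LinkUp} − 13)(169 − 3p_{LinkUp} + 2p_{NetOne}).
∂π/∂p_{LinkUp} = 208 − 6p_{LinkUp} + 2p_{NetOne} = 0 ⇒ p_{LinkUp} = 104/3 + (1/3)p_{NetOne}.
Similarly p_{NetOne} = 247/6 + (1/3)p_{LinkUp}.
Plugging p_{NetOne} into LinkUp's best response: p_{LinkUp} = 104/3 + (1/3)(247/6 + (1/3)p_{LinkUp}) ⇒ (8/9)p_{LinkUp} = 871/18, so p_{LinkUp} = 54.4375.
Then p_{NetOne} = 247/6 + (1/3)·54.4375 = 59.3125.

54.4375, 59.3125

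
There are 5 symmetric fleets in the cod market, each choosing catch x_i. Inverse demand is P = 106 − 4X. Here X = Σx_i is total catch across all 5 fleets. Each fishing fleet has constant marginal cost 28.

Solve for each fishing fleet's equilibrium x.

3.25

A representative fishing fleet's profit is π_i = x_i(106 − 4X) − 28x_i, with X = x_i + Σ_{j≠i} x_j.
First-order condition: 78 − 8x_i − 4Σ_{j≠i} x_j = 0.
Imposing symmetry (x_j = x for all j) turns Σ_{j≠i} x_j into 4x, so 78 = 24x and x = 3.25.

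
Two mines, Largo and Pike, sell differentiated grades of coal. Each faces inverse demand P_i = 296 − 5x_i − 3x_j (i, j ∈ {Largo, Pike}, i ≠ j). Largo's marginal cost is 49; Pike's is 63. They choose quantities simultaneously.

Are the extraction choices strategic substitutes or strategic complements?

Mine Largo's profit: π = x_{Largo}(296 − 5x_{Largo} − 3x_{Pike}) − 49x_{Largo}.
∂π/∂x_{Largo} = 247 − 10x_{Largo} − 3x_{Pike} = 0 ⇒ x_{Largo} = 24.7 − 0.3x_{Pike}.
The best-response slope dx_{Largo}/dx_{Pike} = −0.3 < 0: the reaction function is downward-sloping, so the choices are strategic substitutes.

strategic substitutes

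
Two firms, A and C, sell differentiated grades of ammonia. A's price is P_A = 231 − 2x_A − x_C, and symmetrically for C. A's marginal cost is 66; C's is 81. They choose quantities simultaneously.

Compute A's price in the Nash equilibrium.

Firm A's profit: π = x_A(231 − 2x_A − x_C) − 66x_A.
∂π/∂x_A = 165 − 4x_A − x_C = 0 ⇒ x_A = 41.25 − 0.25x_C.
Similarly x_C = 37.5 − 0.25x_A.
Substituting the second reaction function into the first: x_A = 41.25 − 0.25(37.5 − 0.25x_A), which gives 0.9375x_A = 31.875 ⇒ x_A = 34.
Then x_C = 37.5 − 0.25·34 = 29.
P_A = 231 − 2·34 − 29 = 134.

134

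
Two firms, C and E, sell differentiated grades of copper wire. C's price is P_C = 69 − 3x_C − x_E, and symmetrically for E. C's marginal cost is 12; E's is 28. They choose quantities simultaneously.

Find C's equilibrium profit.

Firm C's profit: π = x_C(69 − 3x_C − x_E) − 12x_C.
∂π/∂x_C = 57 − 6x_C − x_E = 0 ⇒ x_C = 9.5 − (1/6)x_E.
Similarly x_E = 41/6 − (1/6)x_C.
Plugging x_E into C's best response: x_C = 9.5 − (1/6)(41/6 − (1/6)x_C) ⇒ (35/36)x_C = 301/36, so x_C = 8.6.
Then x_E = 41/6 − (1/6)·8.6 = 5.4.
P_C = 69 − 3·8.6 − 5.4 = 37.8.
Profit = (37.8 − 12)·8.6 = 221.88.

221.88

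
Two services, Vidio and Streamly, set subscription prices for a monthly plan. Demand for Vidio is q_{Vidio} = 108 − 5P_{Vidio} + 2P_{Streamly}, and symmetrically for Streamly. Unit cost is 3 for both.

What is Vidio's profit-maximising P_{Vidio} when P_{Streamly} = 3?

12.9

Vidio's profit: π = (P_{Vidio} − 3)(108 − 5P_{Vidio} + 2P_{Streamly}).
∂π/∂P_{Vidio} = 123 − 10P_{Vidio} + 2P_{Streamly} = 0 ⇒ P_{Vidio} = 12.3 + 0.2P_{Streamly}.
At P_{Streamly} = 3: P_{Vidio} = 12.3 + 0.2·3 = 12.9.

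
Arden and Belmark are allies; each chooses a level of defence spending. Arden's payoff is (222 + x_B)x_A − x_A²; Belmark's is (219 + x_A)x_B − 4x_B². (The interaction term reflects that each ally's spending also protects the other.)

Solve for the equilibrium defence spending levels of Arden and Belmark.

133, 44

Expanding Arden's payoff: 222x_A + x_Bx_A − x_A².
∂π/∂x_A = 222 + x_B − 2x_A = 0, so x_A = 111 + 0.5x_B.
Likewise for Belmark: x_B = 27.375 + 0.125x_A.
Solving the two reaction functions simultaneously: (1 − (0.5)(0.125))x_A = 111 + 0.5·27.375, so 0.9375x_A = 124.6875 and x_A = 133.
Then x_B = 27.375 + 0.125·133 = 44.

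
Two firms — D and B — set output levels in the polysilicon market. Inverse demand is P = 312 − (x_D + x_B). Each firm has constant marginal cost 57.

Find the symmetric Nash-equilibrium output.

Firm D's profit: π = x_D(312 − (x_D + x_B)) − 57x_D.
∂π/∂x_D = 255 − 2x_D − x_B = 0, so x_D = 127.5 − 0.5x_B.
Setting x_D = x_B in the reaction function: x_D = 127.5 − 0.5x_D, so x_D = 127.5 / 1.5 = 85.

85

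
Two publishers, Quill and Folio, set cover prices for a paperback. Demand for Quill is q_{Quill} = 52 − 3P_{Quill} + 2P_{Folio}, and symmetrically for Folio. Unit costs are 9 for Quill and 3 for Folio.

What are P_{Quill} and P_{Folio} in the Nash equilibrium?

Quill's profit: π = (P_{Quill} − 9)(52 − 3P_{Quill} + 2P_{Folio}).
∂π/∂P_{Quill} = 79 − 6P_{Quill} + 2P_{Folio} = 0 ⇒ P_{Quill} = 79/6 + (1/3)P_{Folio}.
Similarly P_{Folio} = 61/6 + (1/3)P_{Quill}.
Substituting the second reaction function into the first: P_{Quill} = 79/6 + (1/3)(61/6 + (1/3)P_{Quill}), which gives (8/9)P_{Quill} = 149/9 ⇒ P_{Quill} = 18.625.
Then P_{Folio} = 61/6 + (1/3)·18.625 = 16.375.

18.625, 16.375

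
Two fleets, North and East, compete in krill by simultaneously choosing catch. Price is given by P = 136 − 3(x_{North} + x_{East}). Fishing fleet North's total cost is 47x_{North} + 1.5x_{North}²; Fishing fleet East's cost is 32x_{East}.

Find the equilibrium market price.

Fishing fleet North's profit: π = x_{North}(136 − 3(x_{North} + x_{East})) − 47x_{North} − 1.5x_{North}².
∂π/∂x_{North} = 89 − 9x_{North} − 3x_{East} = 0, so x_{North} = 89/9 − (1/3)x_{East}.
For East: ∂π/∂x_{East} = 104 − 6x_{East} − 3x_{North} = 0 ⇒ x_{East} = 52/3 − 0.5x_{North}.
Substituting the second reaction function into the first: x_{North} = 89/9 − (1/3)(52/3 − 0.5x_{North}), which gives (5/6)x_{North} = 37/9 ⇒ x_{North} = 74/15.
Then x_{East} = 52/3 − 0.5·(74/15) = 223/15.
Equilibrium price: P = 136 − 3·19.8 = 76.6.

76.6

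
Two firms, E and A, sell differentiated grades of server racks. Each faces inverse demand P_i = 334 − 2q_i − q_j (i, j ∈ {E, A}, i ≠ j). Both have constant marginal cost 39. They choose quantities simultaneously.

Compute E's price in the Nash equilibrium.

Firm E's profit: π = q_E(334 − 2q_E − q_A) − 39q_E.
∂π/∂q_E = 295 − 4q_E − q_A = 0 ⇒ q_E = 73.75 − 0.25q_A.
Setting q_E = q_A in the reaction function: q_E = 73.75 − 0.25q_E, so q_E = 73.75 / 1.25 = 59.
P_E = 334 − 2·59 − 59 = 157.

157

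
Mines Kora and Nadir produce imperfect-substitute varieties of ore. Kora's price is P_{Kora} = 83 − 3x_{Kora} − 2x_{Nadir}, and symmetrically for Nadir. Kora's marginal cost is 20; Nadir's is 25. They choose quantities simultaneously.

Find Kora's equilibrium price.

Mine Kora's profit: π = x_{Kora}(83 − 3x_{Kora} − 2x_{Nadir}) − 20x_{Kora}.
∂π/∂x_{Kora} = 63 − 6x_{Kora} − 2x_{Nadir} = 0 ⇒ x_{Kora} = 10.5 − (1/3)x_{Nadir}.
Similarly x_{Nadir} = 29/3 − (1/3)x_{Kora}.
Solving the two reaction functions simultaneously: (1 − (−1/3)(−1/3))x_{Kora} = 10.5 − (1/3)·(29/3), so (8/9)x_{Kora} = 131/18 and x_{Kora} = 8.1875.
Then x_{Nadir} = 29/3 − (1/3)·8.1875 = 6.9375.
P_{Kora} = 83 − 3·8.1875 − 2·6.9375 = 44.5625.

44.5625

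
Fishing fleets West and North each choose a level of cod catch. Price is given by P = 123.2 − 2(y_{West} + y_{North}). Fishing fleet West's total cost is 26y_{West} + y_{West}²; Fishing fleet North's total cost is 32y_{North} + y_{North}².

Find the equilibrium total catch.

Fishing fleet West's profit: π = y_{West}(123.2 − 2(y_{West} + y_{North})) − 26y_{West} − y_{West}².
∂π/∂y_{West} = 97.2 − 6y_{West} − 2y_{North} = 0, so y_{West} = 16.2 − (1/3)y_{North}.
By the same steps for North: y_{North} = 15.2 − (1/3)y_{West}.
Substituting the second reaction function into the first: y_{West} = 16.2 − (1/3)(15.2 − (1/3)y_{West}), which gives (8/9)y_{West} = 167/15 ⇒ y_{West} = 12.525.
Then y_{North} = 15.2 − (1/3)·12.525 = 11.025.
Total catch: 12.525 + 11.025 = 23.55.

23.55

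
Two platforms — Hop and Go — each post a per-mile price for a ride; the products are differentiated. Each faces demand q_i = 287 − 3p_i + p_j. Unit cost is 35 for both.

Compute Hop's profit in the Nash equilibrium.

Hop's profit: π = (p_{Hop} − 35)(287 − 3p_{Hop} + p_{Go}).
∂π/∂p_{Hop} = 392 − 6p_{Hop} + p_{Go} = 0 ⇒ p_{Hop} = 196/3 + (1/6)p_{Go}.
Setting p_{Hop} = p_{Go} in the reaction function: p_{Hop} = 196/3 + (1/6)p_{Hop}, so p_{Hop} = (196/3) / (5/6) = 78.4.
q_{Hop} = 287 − 3·78.4 + 78.4 = 130.2.
Profit = (78.4 − 35)·130.2 = 5650.68.

5650.68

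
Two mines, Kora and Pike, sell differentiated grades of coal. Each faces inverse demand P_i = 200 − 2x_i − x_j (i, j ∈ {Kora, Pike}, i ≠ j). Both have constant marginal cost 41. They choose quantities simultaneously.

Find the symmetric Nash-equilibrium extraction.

Mine Kora's profit: π = x_{Kora}(200 − 2x_{Kora} − x_{Pike}) − 41x_{Kora}.
∂π/∂x_{Kora} = 159 − 4x_{Kora} − x_{Pike} = 0 ⇒ x_{Kora} = 39.75 − 0.25x_{Pike}.
Setting x_{Kora} = x_{Pike} in the reaction function: x_{Kora} = 39.75 − 0.25x_{Kora}, so x_{Kora} = 39.75 / 1.25 = 31.8.

31.8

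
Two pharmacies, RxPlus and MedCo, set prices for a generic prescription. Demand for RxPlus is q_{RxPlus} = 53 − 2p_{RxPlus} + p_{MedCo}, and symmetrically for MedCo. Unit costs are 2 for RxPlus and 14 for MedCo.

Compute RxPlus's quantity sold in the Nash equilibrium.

RxPlus's profit: π = (p_{RxPlus} − 2)(53 − 2p_{RxPlus} + p_{MedCo}).
∂π/∂p_{RxPlus} = 57 − 4p_{RxPlus} + p_{MedCo} = 0 ⇒ p_{RxPlus} = 14.25 + 0.25p_{MedCo}.
Similarly p_{MedCo} = 20.25 + 0.25p_{RxPlus}.
Plugging p_{MedCo} into RxPlus's best response: p_{RxPlus} = 14.25 + 0.25(20.25 + 0.25p_{RxPlus}) ⇒ 0.9375p_{RxPlus} = 19.3125, so p_{RxPlus} = 20.6.
Then p_{MedCo} = 20.25 + 0.25·20.6 = 25.4.
q_{RxPlus} = 53 − 2·20.6 + 25.4 = 37.2.

37.2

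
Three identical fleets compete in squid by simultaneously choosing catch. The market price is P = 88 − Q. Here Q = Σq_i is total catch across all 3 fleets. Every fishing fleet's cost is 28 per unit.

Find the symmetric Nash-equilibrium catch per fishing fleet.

A representative fishing fleet's profit is π_i = q_i(88 − Q) − 28q_i, with Q = q_i + Σ_{j≠i} q_j.
First-order condition: 60 − 2q_i − Σ_{j≠i} q_j = 0.
Imposing symmetry (q_j = q for all j) turns Σ_{j≠i} q_j into 2q, so 60 = 4q and q = 15.

15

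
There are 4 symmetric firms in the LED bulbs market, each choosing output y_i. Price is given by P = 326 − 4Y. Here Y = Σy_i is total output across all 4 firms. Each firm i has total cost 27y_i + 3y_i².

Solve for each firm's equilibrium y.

11.5

A representative firm's profit is π_i = y_i(326 − 4Y) − 27y_i − 3y_i², with Y = y_i + Σ_{j≠i} y_j.
First-order condition: 299 − 14y_i − 4Σ_{j≠i} y_j = 0.
Imposing symmetry (y_j = y for all j) turns Σ_{j≠i} y_j into 3y, so 299 = 26y and y = 11.5.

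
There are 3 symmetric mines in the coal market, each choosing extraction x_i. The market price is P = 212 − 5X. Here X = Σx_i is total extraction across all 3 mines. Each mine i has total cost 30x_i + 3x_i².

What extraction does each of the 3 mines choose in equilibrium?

A representative mine's profit is π_i = x_i(212 − 5X) − 30x_i − 3x_i², with X = x_i + Σ_{j≠i} x_j.
First-order condition: 182 − 16x_i − 5Σ_{j≠i} x_j = 0.
With identical mines, set every x_j = x: then 182 − 16x − 10x = 0, i.e. x = 182/26 = 7.

7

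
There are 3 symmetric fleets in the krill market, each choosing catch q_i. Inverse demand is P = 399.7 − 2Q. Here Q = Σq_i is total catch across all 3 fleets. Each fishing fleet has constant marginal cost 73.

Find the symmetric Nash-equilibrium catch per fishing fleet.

40.8375

A representative fishing fleet's profit is π_i = q_i(399.7 − 2Q) − 73q_i, with Q = q_i + Σ_{j≠i} q_j.
First-order condition: 326.7 − 4q_i − 2Σ_{j≠i} q_j = 0.
With identical fishing fleets, set every q_j = q: then 326.7 − 4q − 4q = 0, i.e. q = 326.7/8 = 40.8375.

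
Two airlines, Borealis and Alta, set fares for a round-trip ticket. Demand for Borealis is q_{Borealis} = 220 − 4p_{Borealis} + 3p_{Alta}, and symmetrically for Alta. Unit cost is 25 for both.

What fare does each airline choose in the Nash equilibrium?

Borealis's profit: π = (p_{Borealis} − 25)(220 − 4p_{Borealis} + 3p_{Alta}).
∂π/∂p_{Borealis} = 320 − 8p_{Borealis} + 3p_{Alta} = 0 ⇒ p_{Borealis} = 40 + 0.375p_{Alta}.
Setting p_{Borealis} = p_{Alta} in the reaction function: p_{Borealis} = 40 + 0.375p_{Borealis}, so p_{Borealis} = 40 / 0.625 = 64.

64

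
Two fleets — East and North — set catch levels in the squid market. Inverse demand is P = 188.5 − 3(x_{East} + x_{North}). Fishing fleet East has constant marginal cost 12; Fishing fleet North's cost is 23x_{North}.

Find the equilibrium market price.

74.5

Fishing fleet East's profit: π = x_{East}(188.5 − 3(x_{East} + x_{North})) − 12x_{East}.
∂π/∂x_{East} = 176.5 − 6x_{East} − 3x_{North} = 0, so x_{East} = 353/12 − 0.5x_{North}.
By the same steps for North: x_{North} = 331/12 − 0.5x_{East}.
Solving the two reaction functions simultaneously: (1 − (−0.5)(−0.5))x_{East} = 353/12 − 0.5·(331/12), so 0.75x_{East} = 15.625 and x_{East} = 125/6.
Then x_{North} = 331/12 − 0.5·(125/6) = 103/6.
Equilibrium price: P = 188.5 − 3·38 = 74.5.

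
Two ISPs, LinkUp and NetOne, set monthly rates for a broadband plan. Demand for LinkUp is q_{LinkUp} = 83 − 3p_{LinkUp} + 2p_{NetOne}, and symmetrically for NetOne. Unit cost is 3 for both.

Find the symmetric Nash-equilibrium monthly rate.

23

LinkUp's profit: π = (p_{LinkUp} − 3)(83 − 3p_{LinkUp} + 2p_{NetOne}).
∂π/∂p_{LinkUp} = 92 − 6p_{LinkUp} + 2p_{NetOne} = 0 ⇒ p_{LinkUp} = 46/3 + (1/3)p_{NetOne}.
The game is symmetric, so in equilibrium p_{NetOne} = p_{LinkUp}: the reaction function gives (2/3)p_{LinkUp} = 46/3, hence p_{LinkUp} = 23.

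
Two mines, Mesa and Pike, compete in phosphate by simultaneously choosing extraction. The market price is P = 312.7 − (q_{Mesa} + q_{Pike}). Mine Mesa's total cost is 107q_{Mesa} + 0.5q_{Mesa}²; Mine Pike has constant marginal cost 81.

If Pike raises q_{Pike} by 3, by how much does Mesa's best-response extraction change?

-1

Mine Mesa's profit: π = q_{Mesa}(312.7 − (q_{Mesa} + q_{Pike})) − 107q_{Mesa} − 0.5q_{Mesa}².
∂π/∂q_{Mesa} = 205.7 − 3q_{Mesa} − q_{Pike} = 0, so q_{Mesa} = 2057/30 − (1/3)q_{Pike}.
The reaction-function slope is −1/3, so a 3-unit rise in q_{Pike} moves q_{Mesa} by −1/3 × 3 = −1. Mesa's best response falls — the actions are strategic substitutes.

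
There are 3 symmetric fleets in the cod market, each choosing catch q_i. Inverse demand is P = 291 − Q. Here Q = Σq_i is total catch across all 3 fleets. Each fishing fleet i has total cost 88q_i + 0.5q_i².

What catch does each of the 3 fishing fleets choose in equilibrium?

A representative fishing fleet's profit is π_i = q_i(291 − Q) − 88q_i − 0.5q_i², with Q = q_i + Σ_{j≠i} q_j.
First-order condition: 203 − 3q_i − Σ_{j≠i} q_j = 0.
In a symmetric equilibrium every fishing fleet chooses the same q, so Σ_{j≠i} q_j = 2q. The condition becomes 203 − 5q = 0, giving q = 203/5 = 40.6.

40.6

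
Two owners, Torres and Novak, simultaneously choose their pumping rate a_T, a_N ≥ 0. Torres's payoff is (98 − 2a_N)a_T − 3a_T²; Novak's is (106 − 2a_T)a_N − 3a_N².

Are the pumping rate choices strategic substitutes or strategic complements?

Expanding Torres's payoff: 98a_T − 2a_Na_T − 3a_T².
∂π/∂a_T = 98 − 2a_N − 6a_T = 0, so a_T = 49/3 − (1/3)a_N.
The best-response slope da_T/da_N = −1/3 < 0: the reaction function is downward-sloping, so the choices are strategic substitutes.

strategic substitutes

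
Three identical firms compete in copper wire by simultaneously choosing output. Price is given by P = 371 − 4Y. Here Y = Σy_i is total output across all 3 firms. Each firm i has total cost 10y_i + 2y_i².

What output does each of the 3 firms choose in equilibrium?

A representative firm's profit is π_i = y_i(371 − 4Y) − 10y_i − 2y_i², with Y = y_i + Σ_{j≠i} y_j.
First-order condition: 361 − 12y_i − 4Σ_{j≠i} y_j = 0.
In a symmetric equilibrium every firm chooses the same y, so Σ_{j≠i} y_j = 2y. The condition becomes 361 − 20y = 0, giving y = 361/20 = 18.05.

18.05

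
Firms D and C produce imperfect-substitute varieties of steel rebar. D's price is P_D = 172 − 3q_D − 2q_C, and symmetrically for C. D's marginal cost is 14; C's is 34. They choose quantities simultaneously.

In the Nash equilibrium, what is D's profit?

Firm D's profit: π = q_D(172 − 3q_D − 2q_C) − 14q_D.
∂π/∂q_D = 158 − 6q_D − 2q_C = 0 ⇒ q_D = 79/3 − (1/3)q_C.
Similarly q_C = 23 − (1/3)q_D.
Solving the two reaction functions simultaneously: (1 − (−1/3)(−1/3))q_D = 79/3 − (1/3)·23, so (8/9)q_D = 56/3 and q_D = 21.
Then q_C = 23 − (1/3)·21 = 16.
P_D = 172 − 3·21 − 2·16 = 77.
Profit = (77 − 14)·21 = 1323.

1323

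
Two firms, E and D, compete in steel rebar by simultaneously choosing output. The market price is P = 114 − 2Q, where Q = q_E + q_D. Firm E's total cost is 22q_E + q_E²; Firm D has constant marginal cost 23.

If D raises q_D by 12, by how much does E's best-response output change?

Firm E's profit: π = q_E(114 − 2(q_E + q_D)) − 22q_E − q_E².
∂π/∂q_E = 92 − 6q_E − 2q_D = 0, so q_E = 46/3 − (1/3)q_D.
The reaction-function slope is −1/3, so a 12-unit rise in q_D moves q_E by −1/3 × 12 = −4. E's best response falls — the actions are strategic substitutes.

-4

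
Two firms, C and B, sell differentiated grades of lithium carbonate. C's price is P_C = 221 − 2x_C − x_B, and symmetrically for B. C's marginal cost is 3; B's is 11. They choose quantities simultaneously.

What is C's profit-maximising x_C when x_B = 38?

Firm C's profit: π = x_C(221 − 2x_C − x_B) − 3x_C.
∂π/∂x_C = 218 − 4x_C − x_B = 0 ⇒ x_C = 54.5 − 0.25x_B.
At x_B = 38: x_C = 54.5 − 0.25·38 = 45.

45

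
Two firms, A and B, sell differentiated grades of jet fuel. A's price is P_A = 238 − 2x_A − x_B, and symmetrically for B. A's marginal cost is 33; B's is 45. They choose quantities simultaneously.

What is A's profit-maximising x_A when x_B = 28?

44.25

Firm A's profit: π = x_A(238 − 2x_A − x_B) − 33x_A.
∂π/∂x_A = 205 − 4x_A − x_B = 0 ⇒ x_A = 51.25 − 0.25x_B.
At x_B = 28: x_A = 51.25 − 0.25·28 = 44.25.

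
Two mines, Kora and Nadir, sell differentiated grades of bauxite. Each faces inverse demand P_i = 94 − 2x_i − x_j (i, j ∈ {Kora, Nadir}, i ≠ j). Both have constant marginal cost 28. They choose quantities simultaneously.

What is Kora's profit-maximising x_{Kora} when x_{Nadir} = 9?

14.25

Mine Kora's profit: π = x_{Kora}(94 − 2x_{Kora} − x_{Nadir}) − 28x_{Kora}.
∂π/∂x_{Kora} = 66 − 4x_{Kora} − x_{Nadir} = 0 ⇒ x_{Kora} = 16.5 − 0.25x_{Nadir}.
At x_{Nadir} = 9: x_{Kora} = 16.5 − 0.25·9 = 14.25.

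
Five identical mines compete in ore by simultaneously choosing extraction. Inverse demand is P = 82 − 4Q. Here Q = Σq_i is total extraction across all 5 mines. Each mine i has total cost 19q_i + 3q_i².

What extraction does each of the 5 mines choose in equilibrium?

A representative mine's profit is π_i = q_i(82 − 4Q) − 19q_i − 3q_i², with Q = q_i + Σ_{j≠i} q_j.
First-order condition: 63 − 14q_i − 4Σ_{j≠i} q_j = 0.
In a symmetric equilibrium every mine chooses the same q, so Σ_{j≠i} q_j = 4q. The condition becomes 63 − 30q = 0, giving q = 63/30 = 2.1.

2.1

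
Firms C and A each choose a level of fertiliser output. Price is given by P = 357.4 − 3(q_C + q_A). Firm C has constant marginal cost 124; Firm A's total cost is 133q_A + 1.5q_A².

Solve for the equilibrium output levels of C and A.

31.72, 14.36

Firm C's profit: π = q_C(357.4 − 3(q_C + q_A)) − 124q_C.
∂π/∂q_C = 233.4 − 6q_C − 3q_A = 0, so q_C = 38.9 − 0.5q_A.
For A: ∂π/∂q_A = 224.4 − 9q_A − 3q_C = 0 ⇒ q_A = 374/15 − (1/3)q_C.
Plugging q_A into C's best response: q_C = 38.9 − 0.5(374/15 − (1/3)q_C) ⇒ (5/6)q_C = 793/30, so q_C = 31.72.
Then q_A = 374/15 − (1/3)·31.72 = 14.36.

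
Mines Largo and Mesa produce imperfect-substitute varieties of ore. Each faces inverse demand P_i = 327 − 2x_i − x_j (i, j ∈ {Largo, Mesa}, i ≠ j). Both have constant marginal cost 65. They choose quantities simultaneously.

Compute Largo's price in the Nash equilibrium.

Mine Largo's profit: π = x_{Largo}(327 − 2x_{Largo} − x_{Mesa}) − 65x_{Largo}.
∂π/∂x_{Largo} = 262 − 4x_{Largo} − x_{Mesa} = 0 ⇒ x_{Largo} = 65.5 − 0.25x_{Mesa}.
The game is symmetric, so in equilibrium x_{Mesa} = x_{Largo}: the reaction function gives 1.25x_{Largo} = 65.5, hence x_{Largo} = 52.4.
P_{Largo} = 327 − 2·52.4 − 52.4 = 169.8.

169.8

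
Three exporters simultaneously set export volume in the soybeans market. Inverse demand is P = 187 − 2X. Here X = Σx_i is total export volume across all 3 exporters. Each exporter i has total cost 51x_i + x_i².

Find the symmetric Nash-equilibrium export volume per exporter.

13.6

A representative exporter's profit is π_i = x_i(187 − 2X) − 51x_i − x_i², with X = x_i + Σ_{j≠i} x_j.
First-order condition: 136 − 6x_i − 2Σ_{j≠i} x_j = 0.
Imposing symmetry (x_j = x for all j) turns Σ_{j≠i} x_j into 2x, so 136 = 10x and x = 13.6.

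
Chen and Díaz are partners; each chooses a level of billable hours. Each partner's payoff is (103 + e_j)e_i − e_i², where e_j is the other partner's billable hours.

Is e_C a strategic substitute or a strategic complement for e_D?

strategic complements

Chen's payoff is (103 + e_D)e_C − e_C².
∂π/∂e_C = 103 + e_D − 2e_C = 0, so e_C = 51.5 + 0.5e_D.
The best-response slope de_C/de_D = 0.5 > 0: the reaction function is upward-sloping, so the choices are strategic complements.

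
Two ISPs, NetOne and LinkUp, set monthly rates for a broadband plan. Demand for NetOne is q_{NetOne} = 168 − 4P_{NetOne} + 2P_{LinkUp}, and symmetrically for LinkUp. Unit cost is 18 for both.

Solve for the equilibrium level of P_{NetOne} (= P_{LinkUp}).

40

NetOne's profit: π = (P_{NetOne} − 18)(168 − 4P_{NetOne} + 2P_{LinkUp}).
∂π/∂P_{NetOne} = 240 − 8P_{NetOne} + 2P_{LinkUp} = 0 ⇒ P_{NetOne} = 30 + 0.25P_{LinkUp}.
The game is symmetric, so in equilibrium P_{LinkUp} = P_{NetOne}: the reaction function gives 0.75P_{NetOne} = 30, hence P_{NetOne} = 40.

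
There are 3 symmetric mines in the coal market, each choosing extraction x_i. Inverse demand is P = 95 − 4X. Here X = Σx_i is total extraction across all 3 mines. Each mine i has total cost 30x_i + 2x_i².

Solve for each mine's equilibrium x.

3.25

A representative mine's profit is π_i = x_i(95 − 4X) − 30x_i − 2x_i², with X = x_i + Σ_{j≠i} x_j.
First-order condition: 65 − 12x_i − 4Σ_{j≠i} x_j = 0.
Imposing symmetry (x_j = x for all j) turns Σ_{j≠i} x_j into 2x, so 65 = 20x and x = 3.25.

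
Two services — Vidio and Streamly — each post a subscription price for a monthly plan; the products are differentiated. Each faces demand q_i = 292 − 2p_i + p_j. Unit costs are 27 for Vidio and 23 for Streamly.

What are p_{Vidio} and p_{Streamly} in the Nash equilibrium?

Vidio's profit: π = (p_{Vidio} − 27)(292 − 2p_{Vidio} + p_{Streamly}).
∂π/∂p_{Vidio} = 346 − 4p_{Vidio} + p_{Streamly} = 0 ⇒ p_{Vidio} = 86.5 + 0.25p_{Streamly}.
Similarly p_{Streamly} = 84.5 + 0.25p_{Vidio}.
Plugging p_{Streamly} into Vidio's best response: p_{Vidio} = 86.5 + 0.25(84.5 + 0.25p_{Vidio}) ⇒ 0.9375p_{Vidio} = 107.625, so p_{Vidio} = 114.8.
Then p_{Streamly} = 84.5 + 0.25·114.8 = 113.2.

114.8, 113.2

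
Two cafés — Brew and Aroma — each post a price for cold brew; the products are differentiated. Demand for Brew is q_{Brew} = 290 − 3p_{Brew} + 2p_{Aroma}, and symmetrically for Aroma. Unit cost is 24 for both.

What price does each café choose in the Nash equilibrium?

Brew's profit: π = (p_{Brew} − 24)(290 − 3p_{Brew} + 2p_{Aroma}).
∂π/∂p_{Brew} = 362 − 6p_{Brew} + 2p_{Aroma} = 0 ⇒ p_{Brew} = 181/3 + (1/3)p_{Aroma}.
Setting p_{Brew} = p_{Aroma} in the reaction function: p_{Brew} = 181/3 + (1/3)p_{Brew}, so p_{Brew} = (181/3) / (2/3) = 90.5.

90.5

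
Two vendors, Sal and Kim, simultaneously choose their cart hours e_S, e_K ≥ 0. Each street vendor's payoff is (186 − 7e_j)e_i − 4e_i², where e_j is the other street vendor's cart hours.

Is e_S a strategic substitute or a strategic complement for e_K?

strategic substitutes

Sal's payoff is (186 − 7e_K)e_S − 4e_S².
∂π/∂e_S = 186 − 7e_K − 8e_S = 0, so e_S = 23.25 − 0.875e_K.
The best-response slope de_S/de_K = −0.875 < 0: the reaction function is downward-sloping, so the choices are strategic substitutes.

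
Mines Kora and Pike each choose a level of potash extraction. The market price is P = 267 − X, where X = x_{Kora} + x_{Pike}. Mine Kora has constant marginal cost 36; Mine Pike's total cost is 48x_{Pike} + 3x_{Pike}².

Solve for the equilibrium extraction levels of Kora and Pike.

108.6, 13.8

Mine Kora's profit: π = x_{Kora}(267 − (x_{Kora} + x_{Pike})) − 36x_{Kora}.
∂π/∂x_{Kora} = 231 − 2x_{Kora} − x_{Pike} = 0, so x_{Kora} = 115.5 − 0.5x_{Pike}.
For Pike: ∂π/∂x_{Pike} = 219 − 8x_{Pike} − x_{Kora} = 0 ⇒ x_{Pike} = 27.375 − 0.125x_{Kora}.
Solving the two reaction functions simultaneously: (1 − (−0.5)(−0.125))x_{Kora} = 115.5 − 0.5·27.375, so 0.9375x_{Kora} = 101.8125 and x_{Kora} = 108.6.
Then x_{Pike} = 27.375 − 0.125·108.6 = 13.8.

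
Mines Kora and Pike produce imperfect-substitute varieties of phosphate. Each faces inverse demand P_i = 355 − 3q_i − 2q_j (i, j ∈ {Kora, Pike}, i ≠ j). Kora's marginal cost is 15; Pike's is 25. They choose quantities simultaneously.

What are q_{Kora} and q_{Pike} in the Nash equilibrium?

Mine Kora's profit: π = q_{Kora}(355 − 3q_{Kora} − 2q_{Pike}) − 15q_{Kora}.
∂π/∂q_{Kora} = 340 − 6q_{Kora} − 2q_{Pike} = 0 ⇒ q_{Kora} = 170/3 − (1/3)q_{Pike}.
Similarly q_{Pike} = 55 − (1/3)q_{Kora}.
Solving the two reaction functions simultaneously: (1 − (−1/3)(−1/3))q_{Kora} = 170/3 − (1/3)·55, so (8/9)q_{Kora} = 115/3 and q_{Kora} = 43.125.
Then q_{Pike} = 55 − (1/3)·43.125 = 40.625.

43.125, 40.625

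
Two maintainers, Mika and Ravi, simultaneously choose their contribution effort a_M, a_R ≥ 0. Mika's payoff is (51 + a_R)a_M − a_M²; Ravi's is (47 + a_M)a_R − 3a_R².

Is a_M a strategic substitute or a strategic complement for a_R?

strategic complements

Expanding Mika's payoff: 51a_M + a_Ra_M − a_M².
∂π/∂a_M = 51 + a_R − 2a_M = 0, so a_M = 25.5 + 0.5a_R.
The best-response slope da_M/da_R = 0.5 > 0: the reaction function is upward-sloping, so the choices are strategic complements.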